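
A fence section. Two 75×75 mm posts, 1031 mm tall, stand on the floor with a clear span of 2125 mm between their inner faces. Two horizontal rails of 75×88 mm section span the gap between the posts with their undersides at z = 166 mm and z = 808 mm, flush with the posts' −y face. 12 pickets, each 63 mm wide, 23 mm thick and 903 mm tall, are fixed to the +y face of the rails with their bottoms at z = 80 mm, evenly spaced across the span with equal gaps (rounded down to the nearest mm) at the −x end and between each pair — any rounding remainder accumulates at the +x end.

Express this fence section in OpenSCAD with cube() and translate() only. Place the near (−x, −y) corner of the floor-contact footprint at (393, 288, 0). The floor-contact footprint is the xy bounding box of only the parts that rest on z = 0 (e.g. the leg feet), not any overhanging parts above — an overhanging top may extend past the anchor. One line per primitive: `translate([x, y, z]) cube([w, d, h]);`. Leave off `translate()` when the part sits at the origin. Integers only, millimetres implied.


translate([393, 288, 0]) cube([75, 75, 1031]);
translate([2593, 288, 0]) cube([75, 75, 1031]);
translate([468, 288, 166]) cube([2125, 75, 88]);
translate([468, 288, 808]) cube([2125, 75, 88]);
translate([573, 363, 80]) cube([63, 23, 903]);
translate([741, 363, 80]) cube([63, 23, 903]);
translate([909, 363, 80]) cube([63, 23, 903]);
translate([1077, 363, 80]) cube([63, 23, 903]);
translate([1245, 363, 80]) cube([63, 23, 903]);
translate([1413, 363, 80]) cube([63, 23, 903]);
translate([1581, 363, 80]) cube([63, 23, 903]);
translate([1749, 363, 80]) cube([63, 23, 903]);
translate([1917, 363, 80]) cube([63, 23, 903]);
translate([2085, 363, 80]) cube([63, 23, 903]);
translate([2253, 363, 80]) cube([63, 23, 903]);
translate([2421, 363, 80]) cube([63, 23, 903]);


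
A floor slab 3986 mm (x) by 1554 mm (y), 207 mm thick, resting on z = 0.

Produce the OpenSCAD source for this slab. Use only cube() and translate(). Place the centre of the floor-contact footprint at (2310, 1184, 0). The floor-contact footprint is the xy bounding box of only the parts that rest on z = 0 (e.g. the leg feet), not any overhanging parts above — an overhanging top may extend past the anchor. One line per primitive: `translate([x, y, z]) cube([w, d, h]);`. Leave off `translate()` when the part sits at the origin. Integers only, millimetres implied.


translate([317, 407, 0]) cube([3986, 1554, 207]);


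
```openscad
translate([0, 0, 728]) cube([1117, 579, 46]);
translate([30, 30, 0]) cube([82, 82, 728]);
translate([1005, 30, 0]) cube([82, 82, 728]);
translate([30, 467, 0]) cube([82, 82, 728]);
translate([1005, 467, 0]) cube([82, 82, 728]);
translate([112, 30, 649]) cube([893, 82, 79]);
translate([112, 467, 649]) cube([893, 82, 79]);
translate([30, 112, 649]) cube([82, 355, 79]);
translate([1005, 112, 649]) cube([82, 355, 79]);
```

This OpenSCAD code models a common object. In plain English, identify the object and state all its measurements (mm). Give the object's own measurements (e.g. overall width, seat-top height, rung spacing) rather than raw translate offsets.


A rectangular dining table. The top is 1117×579×46 mm with its upper surface at z = 774 mm. It stands on four 82×82 mm square legs, each inset 30 mm from the nearest pair of top edges, running from the floor to the underside of the top. Four apron rails, 82 mm thick and 79 mm tall, run between adjacent legs with their top edges flush with the underside of the top and their outer faces flush with the legs' outer faces.


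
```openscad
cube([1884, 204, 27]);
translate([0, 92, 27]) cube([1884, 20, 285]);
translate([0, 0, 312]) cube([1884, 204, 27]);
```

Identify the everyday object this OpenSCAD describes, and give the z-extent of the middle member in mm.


An I-beam. The web height is 285 mm.

Two wide flanges with a thin centred web — an I-beam. Overall 339 mm minus two 27 mm flanges gives a web of 339 − 2·27 = 285 mm.


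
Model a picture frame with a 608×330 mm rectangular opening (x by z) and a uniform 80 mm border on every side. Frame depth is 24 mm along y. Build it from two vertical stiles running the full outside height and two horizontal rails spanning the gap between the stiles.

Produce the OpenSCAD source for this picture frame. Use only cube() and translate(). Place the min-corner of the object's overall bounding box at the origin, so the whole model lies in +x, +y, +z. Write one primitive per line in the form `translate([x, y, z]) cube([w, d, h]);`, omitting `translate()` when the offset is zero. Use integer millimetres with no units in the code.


cube([80, 24, 490]);
translate([688, 0, 0]) cube([80, 24, 490]);
translate([80, 0, 0]) cube([608, 24, 80]);
translate([80, 0, 410]) cube([608, 24, 80]);


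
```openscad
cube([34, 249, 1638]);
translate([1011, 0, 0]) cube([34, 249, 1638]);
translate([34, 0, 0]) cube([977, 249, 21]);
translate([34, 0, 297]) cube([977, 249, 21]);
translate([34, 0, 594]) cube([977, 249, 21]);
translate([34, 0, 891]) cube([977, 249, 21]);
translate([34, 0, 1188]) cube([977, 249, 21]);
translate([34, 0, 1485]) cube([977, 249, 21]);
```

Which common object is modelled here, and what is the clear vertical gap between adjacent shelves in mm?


A bookshelf. The clear shelf gap is 276 mm.

Two tall side panels with 6 horizontal boards between them — a bookshelf. The first two shelf undersides are at z = 0 and z = 297; with shelf thickness 21, the clear gap is 297 − 0 − 21 = 276 mm.


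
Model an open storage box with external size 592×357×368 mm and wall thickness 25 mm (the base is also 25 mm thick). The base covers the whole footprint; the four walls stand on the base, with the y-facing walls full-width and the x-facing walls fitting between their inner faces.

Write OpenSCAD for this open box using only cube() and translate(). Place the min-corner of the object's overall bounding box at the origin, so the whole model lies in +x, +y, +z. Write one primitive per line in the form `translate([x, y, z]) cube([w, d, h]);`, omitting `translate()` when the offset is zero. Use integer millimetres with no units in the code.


cube([592, 357, 25]);
translate([0, 0, 25]) cube([592, 25, 343]);
translate([0, 332, 25]) cube([592, 25, 343]);
translate([0, 25, 25]) cube([25, 307, 343]);
translate([567, 25, 25]) cube([25, 307, 343]);


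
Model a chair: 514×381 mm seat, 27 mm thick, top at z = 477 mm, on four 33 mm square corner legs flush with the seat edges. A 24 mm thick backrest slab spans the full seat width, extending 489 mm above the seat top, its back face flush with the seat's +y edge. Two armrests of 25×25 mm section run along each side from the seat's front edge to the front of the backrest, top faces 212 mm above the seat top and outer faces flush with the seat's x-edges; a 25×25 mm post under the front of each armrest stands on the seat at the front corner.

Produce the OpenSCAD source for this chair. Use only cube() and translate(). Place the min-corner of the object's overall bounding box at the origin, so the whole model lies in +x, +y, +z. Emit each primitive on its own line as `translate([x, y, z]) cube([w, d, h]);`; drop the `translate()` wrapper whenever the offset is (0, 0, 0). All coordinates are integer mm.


// leg_h = 477 - 27 = 450
// arm post h = 212 - 25 = 187
translate([0, 0, 450]) cube([514, 381, 27]);
cube([33, 33, 450]);
translate([481, 0, 0]) cube([33, 33, 450]);
translate([0, 348, 0]) cube([33, 33, 450]);
translate([481, 348, 0]) cube([33, 33, 450]);
translate([0, 357, 477]) cube([514, 24, 489]);
translate([0, 0, 664]) cube([25, 357, 25]);
translate([489, 0, 664]) cube([25, 357, 25]);
translate([0, 0, 477]) cube([25, 25, 187]);
translate([489, 0, 477]) cube([25, 25, 187]);


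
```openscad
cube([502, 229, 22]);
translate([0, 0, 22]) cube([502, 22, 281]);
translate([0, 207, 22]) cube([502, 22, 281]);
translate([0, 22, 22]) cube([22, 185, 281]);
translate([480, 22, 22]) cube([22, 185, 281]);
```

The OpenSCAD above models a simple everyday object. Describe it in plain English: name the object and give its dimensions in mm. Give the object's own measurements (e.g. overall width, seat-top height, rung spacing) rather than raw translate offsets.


An open-topped rectangular box: outside dimensions 502×229×303 mm, with a uniform wall and base thickness of 22 mm. The base is a full 502×229 slab on the floor; four walls sit on top of the base. The front and back walls (the −y and +y sides) span the full width; the two side walls fit between them.


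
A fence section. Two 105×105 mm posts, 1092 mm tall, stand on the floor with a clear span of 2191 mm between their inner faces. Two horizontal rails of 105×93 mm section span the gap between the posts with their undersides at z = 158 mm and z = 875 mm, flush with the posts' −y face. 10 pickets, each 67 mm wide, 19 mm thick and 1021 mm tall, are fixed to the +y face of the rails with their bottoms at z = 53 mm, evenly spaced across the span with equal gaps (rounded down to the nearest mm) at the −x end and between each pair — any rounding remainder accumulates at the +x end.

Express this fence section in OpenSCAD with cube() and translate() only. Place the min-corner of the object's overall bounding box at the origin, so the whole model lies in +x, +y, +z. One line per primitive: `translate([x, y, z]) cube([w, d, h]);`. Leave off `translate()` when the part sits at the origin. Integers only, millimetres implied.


cube([105, 105, 1092]);
translate([2296, 0, 0]) cube([105, 105, 1092]);
translate([105, 0, 158]) cube([2191, 105, 93]);
translate([105, 0, 875]) cube([2191, 105, 93]);
translate([243, 105, 53]) cube([67, 19, 1021]);
translate([448, 105, 53]) cube([67, 19, 1021]);
translate([653, 105, 53]) cube([67, 19, 1021]);
translate([858, 105, 53]) cube([67, 19, 1021]);
translate([1063, 105, 53]) cube([67, 19, 1021]);
translate([1268, 105, 53]) cube([67, 19, 1021]);
translate([1473, 105, 53]) cube([67, 19, 1021]);
translate([1678, 105, 53]) cube([67, 19, 1021]);
translate([1883, 105, 53]) cube([67, 19, 1021]);
translate([2088, 105, 53]) cube([67, 19, 1021]);


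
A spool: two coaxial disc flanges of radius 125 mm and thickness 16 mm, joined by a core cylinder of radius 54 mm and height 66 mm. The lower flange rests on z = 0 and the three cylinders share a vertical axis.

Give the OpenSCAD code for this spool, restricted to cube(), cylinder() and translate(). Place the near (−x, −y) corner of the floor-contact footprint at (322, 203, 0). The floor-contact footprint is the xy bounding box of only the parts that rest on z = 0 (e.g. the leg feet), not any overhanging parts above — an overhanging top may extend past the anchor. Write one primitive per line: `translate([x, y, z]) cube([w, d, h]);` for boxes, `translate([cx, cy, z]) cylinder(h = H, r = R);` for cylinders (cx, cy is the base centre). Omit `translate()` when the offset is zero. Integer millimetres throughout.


translate([447, 328, 0]) cylinder(h = 16, r = 125);
translate([447, 328, 16]) cylinder(h = 66, r = 54);
translate([447, 328, 82]) cylinder(h = 16, r = 125);


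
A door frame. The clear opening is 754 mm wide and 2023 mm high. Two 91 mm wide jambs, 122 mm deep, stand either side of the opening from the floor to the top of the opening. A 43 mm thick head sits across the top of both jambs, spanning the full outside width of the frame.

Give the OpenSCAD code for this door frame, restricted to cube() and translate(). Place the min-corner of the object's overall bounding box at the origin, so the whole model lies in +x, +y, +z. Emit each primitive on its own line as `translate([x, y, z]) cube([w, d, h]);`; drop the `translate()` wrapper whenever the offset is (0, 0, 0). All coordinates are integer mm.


cube([91, 122, 2023]);
translate([845, 0, 0]) cube([91, 122, 2023]);
translate([0, 0, 2023]) cube([936, 122, 43]);


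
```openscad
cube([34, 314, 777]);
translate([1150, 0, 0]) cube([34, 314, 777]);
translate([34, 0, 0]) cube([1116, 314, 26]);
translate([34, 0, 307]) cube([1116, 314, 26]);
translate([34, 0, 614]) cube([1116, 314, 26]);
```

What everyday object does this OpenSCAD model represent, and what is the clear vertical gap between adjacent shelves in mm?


A bookshelf. The clear shelf gap is 281 mm.

Two tall side panels with 3 horizontal boards between them — a bookshelf. The first two shelf undersides are at z = 0 and z = 307; with shelf thickness 26, the clear gap is 307 − 0 − 26 = 281 mm.


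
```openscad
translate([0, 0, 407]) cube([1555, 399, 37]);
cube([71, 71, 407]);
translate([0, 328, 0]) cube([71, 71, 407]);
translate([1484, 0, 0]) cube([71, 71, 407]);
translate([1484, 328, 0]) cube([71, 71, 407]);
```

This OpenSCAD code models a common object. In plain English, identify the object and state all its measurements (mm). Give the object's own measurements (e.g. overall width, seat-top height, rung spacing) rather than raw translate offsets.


A bench: a 1555×399 mm seat slab, 37 mm thick, top at z = 444 mm, on four 71×71 mm square legs flush with the seat corners and standing on z = 0.


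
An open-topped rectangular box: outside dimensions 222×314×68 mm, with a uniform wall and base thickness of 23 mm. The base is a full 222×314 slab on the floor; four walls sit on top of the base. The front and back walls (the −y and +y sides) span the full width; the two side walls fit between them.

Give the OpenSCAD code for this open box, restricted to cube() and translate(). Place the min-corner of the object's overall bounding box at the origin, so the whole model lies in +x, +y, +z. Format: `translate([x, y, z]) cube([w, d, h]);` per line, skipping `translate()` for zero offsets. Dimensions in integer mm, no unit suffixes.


cube([222, 314, 23]);
translate([0, 0, 23]) cube([222, 23, 45]);
translate([0, 291, 23]) cube([222, 23, 45]);
translate([0, 23, 23]) cube([23, 268, 45]);
translate([199, 23, 23]) cube([23, 268, 45]);


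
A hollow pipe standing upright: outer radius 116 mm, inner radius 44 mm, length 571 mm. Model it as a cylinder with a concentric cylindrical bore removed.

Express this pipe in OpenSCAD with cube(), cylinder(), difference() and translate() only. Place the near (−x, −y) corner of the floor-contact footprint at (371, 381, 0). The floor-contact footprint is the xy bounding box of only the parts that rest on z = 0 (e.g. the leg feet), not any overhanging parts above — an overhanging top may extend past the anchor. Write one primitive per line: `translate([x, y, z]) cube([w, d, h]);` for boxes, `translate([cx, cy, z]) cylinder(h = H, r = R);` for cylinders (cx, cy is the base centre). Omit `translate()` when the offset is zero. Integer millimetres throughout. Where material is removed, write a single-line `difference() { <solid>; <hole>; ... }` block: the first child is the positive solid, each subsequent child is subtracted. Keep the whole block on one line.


difference() { translate([487, 497, 0]) cylinder(h = 571, r = 116); translate([487, 497, 0]) cylinder(h = 571, r = 44); }


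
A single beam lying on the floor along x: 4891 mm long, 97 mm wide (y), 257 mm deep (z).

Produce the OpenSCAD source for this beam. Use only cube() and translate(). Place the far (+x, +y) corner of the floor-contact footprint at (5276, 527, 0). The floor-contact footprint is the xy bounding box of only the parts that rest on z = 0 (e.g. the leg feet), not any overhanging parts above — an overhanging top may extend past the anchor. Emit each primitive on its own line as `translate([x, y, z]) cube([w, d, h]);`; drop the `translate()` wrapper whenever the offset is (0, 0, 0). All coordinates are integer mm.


translate([385, 430, 0]) cube([4891, 97, 257]);


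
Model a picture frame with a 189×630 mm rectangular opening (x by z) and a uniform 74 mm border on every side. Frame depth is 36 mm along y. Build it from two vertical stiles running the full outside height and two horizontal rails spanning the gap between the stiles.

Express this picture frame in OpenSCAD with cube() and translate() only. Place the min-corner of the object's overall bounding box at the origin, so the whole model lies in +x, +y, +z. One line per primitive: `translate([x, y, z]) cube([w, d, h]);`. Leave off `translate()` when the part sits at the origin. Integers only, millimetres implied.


cube([74, 36, 778]);
translate([263, 0, 0]) cube([74, 36, 778]);
translate([74, 0, 0]) cube([189, 36, 74]);
translate([74, 0, 704]) cube([189, 36, 74]);


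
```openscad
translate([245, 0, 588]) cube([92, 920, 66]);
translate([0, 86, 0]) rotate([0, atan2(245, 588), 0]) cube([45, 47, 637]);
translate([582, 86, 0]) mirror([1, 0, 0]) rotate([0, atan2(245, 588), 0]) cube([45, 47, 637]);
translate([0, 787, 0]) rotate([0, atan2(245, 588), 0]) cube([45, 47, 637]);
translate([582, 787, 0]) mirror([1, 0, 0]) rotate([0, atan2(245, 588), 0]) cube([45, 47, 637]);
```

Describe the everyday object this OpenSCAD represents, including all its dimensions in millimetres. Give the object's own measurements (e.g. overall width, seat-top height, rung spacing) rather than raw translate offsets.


A sawhorse. A 92×920×66 mm beam (x, y, z) sits on two A-frame leg pairs. Each pair is two raked legs of 45×47 mm section (47 mm along y) splaying symmetrically in x. Each leg rises 588 mm vertically over 245 mm of horizontal reach and is 637 mm long along its own axis. Every leg's outer bottom edge rests on the floor and its outer top edge meets a bottom edge of the beam — the left legs (tilting toward +x) meet the beam's −x bottom edge, the right legs (their mirror images, tilting toward −x) meet its +x bottom edge — so the leg tops tuck under the beam, the beam's underside is 588 mm above the floor, and the feet are 582 mm apart outside-to-outside with the beam centred between them. The two leg pairs are set in 86 mm from either end of the beam.


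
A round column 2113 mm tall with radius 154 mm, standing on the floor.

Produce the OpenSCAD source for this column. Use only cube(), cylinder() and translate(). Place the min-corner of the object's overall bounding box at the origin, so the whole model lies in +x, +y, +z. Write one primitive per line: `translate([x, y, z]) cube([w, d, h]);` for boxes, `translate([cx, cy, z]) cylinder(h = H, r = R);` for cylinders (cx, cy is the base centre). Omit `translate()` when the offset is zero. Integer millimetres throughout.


translate([154, 154, 0]) cylinder(h = 2113, r = 154);


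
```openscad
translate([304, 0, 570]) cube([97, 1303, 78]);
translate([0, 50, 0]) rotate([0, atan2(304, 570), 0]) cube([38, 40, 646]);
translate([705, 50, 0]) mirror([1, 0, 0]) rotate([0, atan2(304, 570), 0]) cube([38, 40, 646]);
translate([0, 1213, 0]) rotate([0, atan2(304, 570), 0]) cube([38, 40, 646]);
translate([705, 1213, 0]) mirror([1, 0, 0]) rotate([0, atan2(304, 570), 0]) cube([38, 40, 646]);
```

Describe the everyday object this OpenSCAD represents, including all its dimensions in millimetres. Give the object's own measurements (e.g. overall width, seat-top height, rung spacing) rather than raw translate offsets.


A sawhorse. A 97×1303×78 mm beam (x, y, z) sits on two A-frame leg pairs. Each pair is two raked legs of 38×40 mm section (40 mm along y) splaying symmetrically in x. Each leg rises 570 mm vertically over 304 mm of horizontal reach and is 646 mm long along its own axis. Every leg's outer bottom edge rests on the floor and its outer top edge meets a bottom edge of the beam — the left legs (tilting toward +x) meet the beam's −x bottom edge, the right legs (their mirror images, tilting toward −x) meet its +x bottom edge — so the leg tops tuck under the beam, the beam's underside is 570 mm above the floor, and the feet are 705 mm apart outside-to-outside with the beam centred between them. The two leg pairs are set in 50 mm from either end of the beam.


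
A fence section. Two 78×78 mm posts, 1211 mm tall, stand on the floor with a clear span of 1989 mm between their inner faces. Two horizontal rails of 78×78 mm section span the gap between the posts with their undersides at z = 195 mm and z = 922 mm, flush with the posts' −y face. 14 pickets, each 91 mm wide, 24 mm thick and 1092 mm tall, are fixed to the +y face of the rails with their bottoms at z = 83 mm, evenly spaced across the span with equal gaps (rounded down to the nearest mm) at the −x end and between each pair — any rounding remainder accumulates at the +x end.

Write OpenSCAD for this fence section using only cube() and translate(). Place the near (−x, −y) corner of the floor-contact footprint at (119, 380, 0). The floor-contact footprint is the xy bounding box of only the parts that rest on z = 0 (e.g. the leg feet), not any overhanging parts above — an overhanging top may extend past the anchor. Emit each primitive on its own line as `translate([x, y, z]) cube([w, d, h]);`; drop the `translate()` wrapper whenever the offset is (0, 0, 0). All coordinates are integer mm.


translate([119, 380, 0]) cube([78, 78, 1211]);
translate([2186, 380, 0]) cube([78, 78, 1211]);
translate([197, 380, 195]) cube([1989, 78, 78]);
translate([197, 380, 922]) cube([1989, 78, 78]);
translate([244, 458, 83]) cube([91, 24, 1092]);
translate([382, 458, 83]) cube([91, 24, 1092]);
translate([520, 458, 83]) cube([91, 24, 1092]);
translate([658, 458, 83]) cube([91, 24, 1092]);
translate([796, 458, 83]) cube([91, 24, 1092]);
translate([934, 458, 83]) cube([91, 24, 1092]);
translate([1072, 458, 83]) cube([91, 24, 1092]);
translate([1210, 458, 83]) cube([91, 24, 1092]);
translate([1348, 458, 83]) cube([91, 24, 1092]);
translate([1486, 458, 83]) cube([91, 24, 1092]);
translate([1624, 458, 83]) cube([91, 24, 1092]);
translate([1762, 458, 83]) cube([91, 24, 1092]);
translate([1900, 458, 83]) cube([91, 24, 1092]);
translate([2038, 458, 83]) cube([91, 24, 1092]);


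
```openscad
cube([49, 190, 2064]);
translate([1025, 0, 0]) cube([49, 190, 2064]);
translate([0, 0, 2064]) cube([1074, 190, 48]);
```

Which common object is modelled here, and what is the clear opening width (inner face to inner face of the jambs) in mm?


A door frame. The clear opening width is 976 mm.

Two 2064 mm tall posts with a header on top — a door frame. The left jamb is 49 mm wide at x = 0; the right jamb starts at x = 1025. The clear opening is 1025 − 49 = 976 mm.


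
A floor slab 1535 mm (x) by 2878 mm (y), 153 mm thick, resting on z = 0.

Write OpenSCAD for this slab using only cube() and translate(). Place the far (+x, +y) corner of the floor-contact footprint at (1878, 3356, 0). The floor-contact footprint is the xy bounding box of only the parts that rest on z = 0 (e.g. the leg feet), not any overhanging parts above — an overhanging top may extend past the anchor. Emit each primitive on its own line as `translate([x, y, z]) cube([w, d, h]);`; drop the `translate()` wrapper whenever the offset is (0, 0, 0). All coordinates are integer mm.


translate([343, 478, 0]) cube([1535, 2878, 153]);


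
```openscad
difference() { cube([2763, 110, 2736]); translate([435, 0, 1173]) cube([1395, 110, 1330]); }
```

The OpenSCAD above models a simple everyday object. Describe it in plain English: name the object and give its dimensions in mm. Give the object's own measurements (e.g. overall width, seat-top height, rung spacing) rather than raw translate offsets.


A wall 2763 mm long (x), 110 mm thick (y), 2736 mm tall, with a rectangular window opening cut through it. The opening is 1395 mm wide and 1330 mm tall; its sill is at z = 1173 mm and its near (−x) edge is 435 mm from the wall's −x end. The opening passes through the full wall thickness.


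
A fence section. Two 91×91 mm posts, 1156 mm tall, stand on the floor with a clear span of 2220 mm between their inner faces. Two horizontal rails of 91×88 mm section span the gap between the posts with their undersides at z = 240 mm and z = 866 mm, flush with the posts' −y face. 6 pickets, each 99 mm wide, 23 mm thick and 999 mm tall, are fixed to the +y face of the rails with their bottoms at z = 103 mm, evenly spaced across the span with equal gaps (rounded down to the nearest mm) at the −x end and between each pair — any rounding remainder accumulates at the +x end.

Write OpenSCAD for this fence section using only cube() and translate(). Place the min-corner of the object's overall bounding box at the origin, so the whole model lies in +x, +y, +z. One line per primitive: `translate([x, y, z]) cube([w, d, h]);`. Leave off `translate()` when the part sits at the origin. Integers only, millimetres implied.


cube([91, 91, 1156]);
translate([2311, 0, 0]) cube([91, 91, 1156]);
translate([91, 0, 240]) cube([2220, 91, 88]);
translate([91, 0, 866]) cube([2220, 91, 88]);
translate([323, 91, 103]) cube([99, 23, 999]);
translate([654, 91, 103]) cube([99, 23, 999]);
translate([985, 91, 103]) cube([99, 23, 999]);
translate([1316, 91, 103]) cube([99, 23, 999]);
translate([1647, 91, 103]) cube([99, 23, 999]);
translate([1978, 91, 103]) cube([99, 23, 999]);


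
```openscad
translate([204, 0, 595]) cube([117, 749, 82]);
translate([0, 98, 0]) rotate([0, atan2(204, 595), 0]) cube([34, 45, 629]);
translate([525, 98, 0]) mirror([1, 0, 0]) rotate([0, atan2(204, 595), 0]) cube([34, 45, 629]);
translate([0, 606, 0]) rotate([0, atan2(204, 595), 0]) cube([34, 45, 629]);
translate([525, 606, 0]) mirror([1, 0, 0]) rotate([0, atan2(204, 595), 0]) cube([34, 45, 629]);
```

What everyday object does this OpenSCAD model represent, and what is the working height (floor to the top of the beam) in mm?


A sawhorse. The overall height is 677 mm.

A beam across two mirrored pairs of raked legs — a sawhorse. The beam's underside is at z = 595 (matching the legs' vertical rise in atan2(204, 595)) and the beam is 82 mm tall, so its top is at 595 + 82 = 677 mm. The raked legs top out at the beam's underside, so that is the highest point.


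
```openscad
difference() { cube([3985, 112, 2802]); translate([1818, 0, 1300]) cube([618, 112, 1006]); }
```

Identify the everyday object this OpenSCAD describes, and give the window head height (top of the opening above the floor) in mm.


A wall with a window opening. The window head height is 2306 mm.

A wall with a rectangular opening subtracted — a window. Sill at z = 1300, opening 1006 mm tall, so the head is at 1300 + 1006 = 2306 mm.


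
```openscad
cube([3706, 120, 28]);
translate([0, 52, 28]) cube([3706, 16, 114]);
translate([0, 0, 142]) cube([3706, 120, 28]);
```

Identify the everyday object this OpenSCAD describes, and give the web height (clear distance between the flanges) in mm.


An I-beam. The web height is 114 mm.

Two wide flanges with a thin centred web — an I-beam. Overall 170 mm minus two 28 mm flanges gives a web of 170 − 2·28 = 114 mm.


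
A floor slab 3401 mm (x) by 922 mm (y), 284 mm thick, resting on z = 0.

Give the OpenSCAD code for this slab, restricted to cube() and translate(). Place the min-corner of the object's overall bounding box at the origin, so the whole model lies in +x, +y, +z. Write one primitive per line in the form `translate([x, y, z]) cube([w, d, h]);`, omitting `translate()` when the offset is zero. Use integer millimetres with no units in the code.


cube([3401, 922, 284]);


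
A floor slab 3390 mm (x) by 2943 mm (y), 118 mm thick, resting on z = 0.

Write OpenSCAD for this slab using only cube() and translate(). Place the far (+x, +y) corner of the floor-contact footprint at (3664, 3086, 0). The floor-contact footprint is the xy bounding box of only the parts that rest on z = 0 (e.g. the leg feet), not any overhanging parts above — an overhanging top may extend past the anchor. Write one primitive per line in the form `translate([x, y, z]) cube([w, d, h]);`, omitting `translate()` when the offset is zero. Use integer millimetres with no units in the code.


translate([274, 143, 0]) cube([3390, 2943, 118]);


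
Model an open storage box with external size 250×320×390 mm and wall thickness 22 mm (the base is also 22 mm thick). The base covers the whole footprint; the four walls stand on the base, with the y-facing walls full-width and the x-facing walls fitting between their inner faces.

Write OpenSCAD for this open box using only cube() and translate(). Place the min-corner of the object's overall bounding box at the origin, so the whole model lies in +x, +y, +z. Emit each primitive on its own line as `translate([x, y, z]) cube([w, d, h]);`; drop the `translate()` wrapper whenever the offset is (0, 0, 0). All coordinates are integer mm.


cube([250, 320, 22]);
translate([0, 0, 22]) cube([250, 22, 368]);
translate([0, 298, 22]) cube([250, 22, 368]);
translate([0, 22, 22]) cube([22, 276, 368]);
translate([228, 22, 22]) cube([22, 276, 368]);


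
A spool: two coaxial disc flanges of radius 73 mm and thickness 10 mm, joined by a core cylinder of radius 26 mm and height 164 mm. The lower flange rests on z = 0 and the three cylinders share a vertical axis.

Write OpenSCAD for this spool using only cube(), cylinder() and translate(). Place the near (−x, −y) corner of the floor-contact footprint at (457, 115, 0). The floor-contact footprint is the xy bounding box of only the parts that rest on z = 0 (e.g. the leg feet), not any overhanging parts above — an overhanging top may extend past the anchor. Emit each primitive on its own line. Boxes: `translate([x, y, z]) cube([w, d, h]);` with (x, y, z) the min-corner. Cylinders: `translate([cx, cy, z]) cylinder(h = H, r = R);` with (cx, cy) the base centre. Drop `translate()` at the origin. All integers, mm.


translate([530, 188, 0]) cylinder(h = 10, r = 73);
translate([530, 188, 10]) cylinder(h = 164, r = 26);
translate([530, 188, 174]) cylinder(h = 10, r = 73);


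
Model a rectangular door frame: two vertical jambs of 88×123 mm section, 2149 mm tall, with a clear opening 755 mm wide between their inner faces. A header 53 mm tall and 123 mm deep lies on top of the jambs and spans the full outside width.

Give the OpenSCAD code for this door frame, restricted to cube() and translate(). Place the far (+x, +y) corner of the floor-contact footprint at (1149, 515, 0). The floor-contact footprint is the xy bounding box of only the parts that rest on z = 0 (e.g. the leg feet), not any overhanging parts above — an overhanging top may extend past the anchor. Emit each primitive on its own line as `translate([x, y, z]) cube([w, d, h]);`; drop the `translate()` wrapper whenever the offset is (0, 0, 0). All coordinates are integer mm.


translate([218, 392, 0]) cube([88, 123, 2149]);
translate([1061, 392, 0]) cube([88, 123, 2149]);
translate([218, 392, 2149]) cube([931, 123, 53]);


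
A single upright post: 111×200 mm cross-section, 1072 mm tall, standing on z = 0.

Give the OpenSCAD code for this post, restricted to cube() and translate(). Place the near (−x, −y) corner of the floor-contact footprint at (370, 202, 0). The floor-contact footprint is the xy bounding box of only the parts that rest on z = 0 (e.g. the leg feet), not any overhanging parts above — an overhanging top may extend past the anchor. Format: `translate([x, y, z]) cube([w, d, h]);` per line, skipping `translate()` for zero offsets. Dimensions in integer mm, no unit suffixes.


translate([370, 202, 0]) cube([111, 200, 1072]);


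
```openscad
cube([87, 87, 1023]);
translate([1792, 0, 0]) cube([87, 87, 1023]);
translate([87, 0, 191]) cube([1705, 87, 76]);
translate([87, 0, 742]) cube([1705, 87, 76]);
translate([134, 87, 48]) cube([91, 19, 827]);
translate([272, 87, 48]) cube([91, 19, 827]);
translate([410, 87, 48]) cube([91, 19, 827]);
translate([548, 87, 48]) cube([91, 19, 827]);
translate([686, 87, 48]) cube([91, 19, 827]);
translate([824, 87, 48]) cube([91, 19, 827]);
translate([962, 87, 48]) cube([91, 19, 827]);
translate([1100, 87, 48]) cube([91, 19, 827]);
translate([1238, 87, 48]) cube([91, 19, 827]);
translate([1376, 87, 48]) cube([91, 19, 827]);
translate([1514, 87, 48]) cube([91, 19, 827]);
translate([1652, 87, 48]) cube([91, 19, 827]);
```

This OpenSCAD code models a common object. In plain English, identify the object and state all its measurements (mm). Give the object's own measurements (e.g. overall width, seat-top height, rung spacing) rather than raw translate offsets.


A fence section. Two 87×87 mm posts, 1023 mm tall, stand on the floor with a clear span of 1705 mm between their inner faces. Two horizontal rails of 87×76 mm section span the gap between the posts with their undersides at z = 191 mm and z = 742 mm, flush with the posts' −y face. 12 pickets, each 91 mm wide, 19 mm thick and 827 mm tall, are fixed to the +y face of the rails with their bottoms at z = 48 mm, spaced across the span with a 47 mm gap after the −x post and between neighbouring pickets, with 49 mm left before the +x post.


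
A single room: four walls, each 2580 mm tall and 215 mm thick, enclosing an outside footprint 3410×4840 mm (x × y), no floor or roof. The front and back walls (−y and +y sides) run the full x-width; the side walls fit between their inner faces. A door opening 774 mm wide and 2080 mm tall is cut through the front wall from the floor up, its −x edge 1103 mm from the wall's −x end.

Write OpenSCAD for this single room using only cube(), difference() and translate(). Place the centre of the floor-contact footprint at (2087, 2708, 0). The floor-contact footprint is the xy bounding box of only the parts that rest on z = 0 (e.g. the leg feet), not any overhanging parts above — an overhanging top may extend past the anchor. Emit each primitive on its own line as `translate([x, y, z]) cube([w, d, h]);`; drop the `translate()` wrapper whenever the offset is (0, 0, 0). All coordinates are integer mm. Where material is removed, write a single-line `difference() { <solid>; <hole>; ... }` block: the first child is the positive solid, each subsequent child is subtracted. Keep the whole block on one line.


difference() { translate([382, 288, 0]) cube([3410, 215, 2580]); translate([1485, 288, 0]) cube([774, 215, 2080]); }
translate([382, 4913, 0]) cube([3410, 215, 2580]);
translate([382, 503, 0]) cube([215, 4410, 2580]);
translate([3577, 503, 0]) cube([215, 4410, 2580]);


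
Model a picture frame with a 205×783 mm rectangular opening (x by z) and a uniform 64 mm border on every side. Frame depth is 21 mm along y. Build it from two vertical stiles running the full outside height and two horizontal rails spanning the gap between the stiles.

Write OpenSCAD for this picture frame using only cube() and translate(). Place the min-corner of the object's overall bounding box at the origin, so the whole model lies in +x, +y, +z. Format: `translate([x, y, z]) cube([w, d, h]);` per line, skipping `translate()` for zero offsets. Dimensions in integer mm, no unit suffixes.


cube([64, 21, 911]);
translate([269, 0, 0]) cube([64, 21, 911]);
translate([64, 0, 0]) cube([205, 21, 64]);
translate([64, 0, 847]) cube([205, 21, 64]);


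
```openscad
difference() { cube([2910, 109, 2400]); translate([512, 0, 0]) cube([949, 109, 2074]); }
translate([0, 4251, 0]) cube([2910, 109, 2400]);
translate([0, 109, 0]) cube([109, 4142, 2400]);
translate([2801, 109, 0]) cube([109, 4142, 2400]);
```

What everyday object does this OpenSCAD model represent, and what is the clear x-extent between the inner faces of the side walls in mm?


A single room. The interior width is 2692 mm.

Four walls enclosing a rectangle with a door in the front wall — a room. Outside width 2910 minus two 109 mm walls gives 2692 mm.


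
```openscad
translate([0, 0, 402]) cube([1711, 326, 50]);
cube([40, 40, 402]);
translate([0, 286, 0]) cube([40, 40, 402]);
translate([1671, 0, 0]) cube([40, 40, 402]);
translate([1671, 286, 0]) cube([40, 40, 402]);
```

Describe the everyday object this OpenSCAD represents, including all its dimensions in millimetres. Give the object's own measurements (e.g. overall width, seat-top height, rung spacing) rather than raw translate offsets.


A long wooden bench with a 1711 mm (x) × 326 mm (y) seat, 50 mm thick, its top surface 452 mm above the floor. Four 40 mm square legs at the seat corners, flush with the edges, run from z = 0 to the seat underside.


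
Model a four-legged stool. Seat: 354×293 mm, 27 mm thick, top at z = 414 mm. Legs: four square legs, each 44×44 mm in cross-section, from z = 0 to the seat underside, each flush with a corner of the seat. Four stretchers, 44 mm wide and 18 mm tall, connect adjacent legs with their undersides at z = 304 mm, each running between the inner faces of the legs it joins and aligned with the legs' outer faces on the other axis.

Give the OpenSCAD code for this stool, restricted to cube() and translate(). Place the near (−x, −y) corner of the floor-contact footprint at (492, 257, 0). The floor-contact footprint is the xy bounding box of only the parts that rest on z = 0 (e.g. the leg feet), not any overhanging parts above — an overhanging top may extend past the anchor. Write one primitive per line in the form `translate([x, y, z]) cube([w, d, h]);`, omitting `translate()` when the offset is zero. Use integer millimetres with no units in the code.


translate([492, 257, 387]) cube([354, 293, 27]);
translate([492, 257, 0]) cube([44, 44, 387]);
translate([802, 257, 0]) cube([44, 44, 387]);
translate([492, 506, 0]) cube([44, 44, 387]);
translate([802, 506, 0]) cube([44, 44, 387]);
translate([536, 257, 304]) cube([266, 44, 18]);
translate([536, 506, 304]) cube([266, 44, 18]);
translate([492, 301, 304]) cube([44, 205, 18]);
translate([802, 301, 304]) cube([44, 205, 18]);


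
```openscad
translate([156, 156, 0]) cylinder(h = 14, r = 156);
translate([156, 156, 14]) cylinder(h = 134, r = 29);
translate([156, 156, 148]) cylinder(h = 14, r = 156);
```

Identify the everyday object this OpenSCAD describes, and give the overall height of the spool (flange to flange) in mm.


A spool. The overall height is 162 mm.

Three coaxial cylinders, large–small–large — a spool. Two 14 mm flanges and a 134 mm core give 14 + 134 + 14 = 162 mm.


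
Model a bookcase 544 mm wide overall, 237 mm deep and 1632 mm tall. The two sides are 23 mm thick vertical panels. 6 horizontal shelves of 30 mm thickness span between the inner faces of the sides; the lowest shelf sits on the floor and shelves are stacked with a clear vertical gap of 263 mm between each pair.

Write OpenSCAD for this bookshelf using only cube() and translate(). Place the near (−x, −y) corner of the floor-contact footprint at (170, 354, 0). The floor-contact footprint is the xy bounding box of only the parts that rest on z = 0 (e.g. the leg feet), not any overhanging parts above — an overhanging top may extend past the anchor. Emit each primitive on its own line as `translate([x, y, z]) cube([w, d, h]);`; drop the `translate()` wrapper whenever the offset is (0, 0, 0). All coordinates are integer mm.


translate([170, 354, 0]) cube([23, 237, 1632]);
translate([691, 354, 0]) cube([23, 237, 1632]);
translate([193, 354, 0]) cube([498, 237, 30]);
translate([193, 354, 293]) cube([498, 237, 30]);
translate([193, 354, 586]) cube([498, 237, 30]);
translate([193, 354, 879]) cube([498, 237, 30]);
translate([193, 354, 1172]) cube([498, 237, 30]);
translate([193, 354, 1465]) cube([498, 237, 30]);


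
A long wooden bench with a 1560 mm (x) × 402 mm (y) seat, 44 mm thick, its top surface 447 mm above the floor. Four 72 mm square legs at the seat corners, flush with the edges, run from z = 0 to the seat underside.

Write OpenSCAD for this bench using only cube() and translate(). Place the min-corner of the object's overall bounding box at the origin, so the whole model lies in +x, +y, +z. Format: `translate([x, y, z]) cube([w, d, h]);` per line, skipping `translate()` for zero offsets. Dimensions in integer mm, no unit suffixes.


// leg_h = 447 − 44 = 403
translate([0, 0, 403]) cube([1560, 402, 44]);
cube([72, 72, 403]);
translate([0, 330, 0]) cube([72, 72, 403]);
translate([1488, 0, 0]) cube([72, 72, 403]);
translate([1488, 330, 0]) cube([72, 72, 403]);


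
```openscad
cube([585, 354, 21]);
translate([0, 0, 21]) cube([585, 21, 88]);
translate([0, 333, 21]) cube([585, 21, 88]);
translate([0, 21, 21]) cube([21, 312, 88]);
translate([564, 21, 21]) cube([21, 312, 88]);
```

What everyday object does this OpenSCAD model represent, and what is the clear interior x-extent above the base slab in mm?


An open box. The internal width is 543 mm.

A 585×354 base slab with four walls standing on it — an open box. The base is 585 mm wide and the walls are 21 mm thick, so the internal width is 585 − 2 × 21 = 543 mm.
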